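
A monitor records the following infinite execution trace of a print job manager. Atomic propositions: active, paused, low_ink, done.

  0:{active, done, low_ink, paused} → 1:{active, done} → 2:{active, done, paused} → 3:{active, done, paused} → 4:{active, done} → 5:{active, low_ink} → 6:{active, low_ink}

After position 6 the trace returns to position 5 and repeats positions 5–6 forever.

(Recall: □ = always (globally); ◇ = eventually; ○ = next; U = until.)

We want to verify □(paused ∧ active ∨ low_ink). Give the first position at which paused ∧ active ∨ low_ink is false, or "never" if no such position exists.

Check paused ∧ active ∨ low_ink at each position in order: 0 ✓.
At position 1 the labels are {active, done}, so paused ∧ active ∨ low_ink is false there. This is the first violation.

1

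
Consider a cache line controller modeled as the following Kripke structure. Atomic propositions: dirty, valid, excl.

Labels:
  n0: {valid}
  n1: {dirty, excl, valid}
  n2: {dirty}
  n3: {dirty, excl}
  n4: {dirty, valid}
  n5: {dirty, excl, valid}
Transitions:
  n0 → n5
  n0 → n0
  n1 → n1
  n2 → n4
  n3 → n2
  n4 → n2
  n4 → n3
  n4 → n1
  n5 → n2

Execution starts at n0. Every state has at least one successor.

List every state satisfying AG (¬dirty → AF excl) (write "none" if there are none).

States satisfying ¬dirty → AF excl: {n1, n2, n3, n4, n5}.
States satisfying AG (¬dirty → AF excl): {n1, n2, n3, n4, n5}.

{n1, n2, n3, n4, n5}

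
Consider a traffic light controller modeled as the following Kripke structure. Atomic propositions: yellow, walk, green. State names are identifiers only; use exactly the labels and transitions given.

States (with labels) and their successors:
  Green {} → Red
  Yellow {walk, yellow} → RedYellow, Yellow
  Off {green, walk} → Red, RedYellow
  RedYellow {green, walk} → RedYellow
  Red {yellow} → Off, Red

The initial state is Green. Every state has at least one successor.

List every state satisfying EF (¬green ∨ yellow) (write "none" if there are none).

States satisfying ¬green ∨ yellow: {Green, Yellow, Red}.
States satisfying EF (¬green ∨ yellow): {Green, Yellow, Off, Red}.

{Green, Yellow, Off, Red}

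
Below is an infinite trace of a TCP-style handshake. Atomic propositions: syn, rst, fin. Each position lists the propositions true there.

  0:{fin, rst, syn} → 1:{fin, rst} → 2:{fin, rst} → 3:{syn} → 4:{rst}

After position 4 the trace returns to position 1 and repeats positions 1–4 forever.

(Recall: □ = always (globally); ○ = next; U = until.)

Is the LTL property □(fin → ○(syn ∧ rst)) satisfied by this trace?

No

fin → ○(syn ∧ rst) must hold at every position from 0 onward. It fails at position 0, so □(fin → ○(syn ∧ rst)) is false.
Positions where fin holds: 0, 1, 2.
Check ○(syn ∧ rst) at each: 0→fails, 1→fails, 2→fails.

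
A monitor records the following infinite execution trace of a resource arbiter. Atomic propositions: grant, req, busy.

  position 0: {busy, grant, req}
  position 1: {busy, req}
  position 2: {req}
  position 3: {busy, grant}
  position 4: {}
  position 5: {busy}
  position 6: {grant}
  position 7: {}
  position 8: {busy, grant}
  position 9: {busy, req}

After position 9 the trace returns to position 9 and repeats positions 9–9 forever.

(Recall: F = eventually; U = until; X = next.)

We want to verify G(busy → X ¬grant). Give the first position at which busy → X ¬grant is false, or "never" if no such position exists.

Check busy → X ¬grant at each position in order: 0 ✓, 1 ✓, 2 ✓, 3 ✓, 4 ✓.
At position 5 the labels are {busy} and the next position 6 has {grant}, so busy → X ¬grant is false there. This is the first violation.

5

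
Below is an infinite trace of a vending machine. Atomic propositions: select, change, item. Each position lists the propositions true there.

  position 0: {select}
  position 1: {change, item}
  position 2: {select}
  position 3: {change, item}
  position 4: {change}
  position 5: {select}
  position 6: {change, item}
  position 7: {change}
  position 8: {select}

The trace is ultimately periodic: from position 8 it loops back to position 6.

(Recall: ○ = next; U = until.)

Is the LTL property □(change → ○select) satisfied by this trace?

change → ○select must hold at every position from 0 onward. It fails at position 3, so □(change → ○select) is false.
Positions where change holds: 1, 3, 4, 6, 7.
Check ○select at each: 1→ok, 3→fails, 4→ok, 6→fails, 7→ok.

Violated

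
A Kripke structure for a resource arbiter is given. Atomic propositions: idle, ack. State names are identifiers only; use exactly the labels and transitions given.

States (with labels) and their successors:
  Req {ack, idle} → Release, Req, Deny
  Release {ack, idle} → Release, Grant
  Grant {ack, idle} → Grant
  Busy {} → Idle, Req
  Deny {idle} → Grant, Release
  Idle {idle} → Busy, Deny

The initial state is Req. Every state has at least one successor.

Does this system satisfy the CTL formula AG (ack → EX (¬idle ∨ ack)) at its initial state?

States satisfying ack → EX (¬idle ∨ ack): {Req, Release, Grant, Busy, Deny, Idle}.
States satisfying AG (ack → EX (¬idle ∨ ack)): {Req, Release, Grant, Busy, Deny, Idle}.
Every state reachable from Req satisfies ack → EX (¬idle ∨ ack).
Req ∈ Sat(AG (ack → EX (¬idle ∨ ack))).

Holds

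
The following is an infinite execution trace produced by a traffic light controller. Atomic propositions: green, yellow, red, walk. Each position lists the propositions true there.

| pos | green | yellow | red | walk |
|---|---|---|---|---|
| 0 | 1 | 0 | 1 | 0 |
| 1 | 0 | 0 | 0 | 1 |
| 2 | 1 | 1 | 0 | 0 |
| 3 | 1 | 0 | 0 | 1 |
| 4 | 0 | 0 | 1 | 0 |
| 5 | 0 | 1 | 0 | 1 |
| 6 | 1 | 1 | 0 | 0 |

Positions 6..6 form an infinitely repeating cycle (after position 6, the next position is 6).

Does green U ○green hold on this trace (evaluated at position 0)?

Walking from position 0: ○green first holds at position 1, and green holds at every earlier position along the way, so green U ○green holds.

Satisfied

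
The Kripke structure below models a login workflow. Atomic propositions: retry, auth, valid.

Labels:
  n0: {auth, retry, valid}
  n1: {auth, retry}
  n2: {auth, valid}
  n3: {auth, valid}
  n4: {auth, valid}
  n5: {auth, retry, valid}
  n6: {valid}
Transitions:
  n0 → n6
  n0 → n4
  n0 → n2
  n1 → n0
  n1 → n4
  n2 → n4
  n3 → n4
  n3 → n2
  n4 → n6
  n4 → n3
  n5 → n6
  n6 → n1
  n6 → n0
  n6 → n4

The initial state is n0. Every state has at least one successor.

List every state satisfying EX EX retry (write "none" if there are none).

States satisfying EX retry: {n1, n6}.
States satisfying EX EX retry: {n0, n4, n5, n6}.

{n0, n4, n5, n6}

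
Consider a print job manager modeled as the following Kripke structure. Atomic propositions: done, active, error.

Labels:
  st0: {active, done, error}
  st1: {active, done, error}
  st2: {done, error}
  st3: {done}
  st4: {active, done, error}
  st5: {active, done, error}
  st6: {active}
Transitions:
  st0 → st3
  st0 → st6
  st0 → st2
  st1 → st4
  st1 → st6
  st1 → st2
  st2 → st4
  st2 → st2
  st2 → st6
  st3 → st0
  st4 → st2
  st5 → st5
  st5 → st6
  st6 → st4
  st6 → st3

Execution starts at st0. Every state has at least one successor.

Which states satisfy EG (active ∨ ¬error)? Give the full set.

States satisfying active ∨ ¬error: {st0, st1, st3, st4, st5, st6}.
States satisfying EG (active ∨ ¬error): {st0, st1, st3, st5, st6}.

{st0, st1, st3, st5, st6}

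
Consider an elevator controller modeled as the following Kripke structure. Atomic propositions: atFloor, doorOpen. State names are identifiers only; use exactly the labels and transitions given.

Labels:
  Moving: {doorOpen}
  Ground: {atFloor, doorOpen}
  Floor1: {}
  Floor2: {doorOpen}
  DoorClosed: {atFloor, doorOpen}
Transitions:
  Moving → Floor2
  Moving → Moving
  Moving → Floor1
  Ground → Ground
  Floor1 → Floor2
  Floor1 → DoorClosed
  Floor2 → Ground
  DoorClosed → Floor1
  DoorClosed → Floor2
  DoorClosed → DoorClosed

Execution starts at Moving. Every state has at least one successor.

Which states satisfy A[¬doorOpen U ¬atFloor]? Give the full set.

{Moving, Floor1, Floor2}

States satisfying ¬doorOpen: {Floor1}.
States satisfying ¬atFloor: {Moving, Floor1, Floor2}.
States satisfying A[¬doorOpen U ¬atFloor]: {Moving, Floor1, Floor2}.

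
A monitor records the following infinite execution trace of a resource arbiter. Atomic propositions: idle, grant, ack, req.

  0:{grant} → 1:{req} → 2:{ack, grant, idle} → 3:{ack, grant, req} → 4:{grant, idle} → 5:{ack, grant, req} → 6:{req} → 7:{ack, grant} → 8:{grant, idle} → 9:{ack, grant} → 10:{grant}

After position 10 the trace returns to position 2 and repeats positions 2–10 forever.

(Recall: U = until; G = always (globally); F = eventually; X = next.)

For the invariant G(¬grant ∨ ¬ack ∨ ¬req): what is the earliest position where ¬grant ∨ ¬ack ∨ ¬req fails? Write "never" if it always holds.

Check ¬grant ∨ ¬ack ∨ ¬req at each position in order: 0 ✓, 1 ✓, 2 ✓.
At position 3 the labels are {ack, grant, req}, so ¬grant ∨ ¬ack ∨ ¬req is false there. This is the first violation.

3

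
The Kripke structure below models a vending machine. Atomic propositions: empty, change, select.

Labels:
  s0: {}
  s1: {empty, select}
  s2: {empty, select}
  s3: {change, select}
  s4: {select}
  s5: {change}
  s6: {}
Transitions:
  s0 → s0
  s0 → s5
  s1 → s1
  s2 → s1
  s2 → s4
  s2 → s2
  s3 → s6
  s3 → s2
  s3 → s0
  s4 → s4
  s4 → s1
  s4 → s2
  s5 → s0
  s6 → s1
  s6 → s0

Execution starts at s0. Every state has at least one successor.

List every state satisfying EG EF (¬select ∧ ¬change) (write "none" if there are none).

States satisfying EF (¬select ∧ ¬change): {s0, s3, s5, s6}.
States satisfying EG EF (¬select ∧ ¬change): {s0, s3, s5, s6}.

{s0, s3, s5, s6}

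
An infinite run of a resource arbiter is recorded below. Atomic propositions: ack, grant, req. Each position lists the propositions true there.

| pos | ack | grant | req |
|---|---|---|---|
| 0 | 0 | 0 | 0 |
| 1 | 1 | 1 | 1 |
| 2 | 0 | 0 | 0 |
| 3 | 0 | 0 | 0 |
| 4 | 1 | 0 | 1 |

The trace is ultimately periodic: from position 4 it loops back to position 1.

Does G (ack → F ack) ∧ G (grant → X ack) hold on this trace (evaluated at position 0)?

ack → F ack holds at every position 0..4, and those are all positions ever visited, so G (ack → F ack) holds.
Positions where ack holds: 1, 4.
Check F ack at each: 1→ok, 4→ok.
grant → X ack must hold at every position from 0 onward. It fails at position 1, so G (grant → X ack) is false.
Positions where grant holds: 1.
Check X ack at each: 1→fails.
At position 0: G (ack → F ack) is true; G (grant → X ack) is false; so G (ack → F ack) ∧ G (grant → X ack) is false.

No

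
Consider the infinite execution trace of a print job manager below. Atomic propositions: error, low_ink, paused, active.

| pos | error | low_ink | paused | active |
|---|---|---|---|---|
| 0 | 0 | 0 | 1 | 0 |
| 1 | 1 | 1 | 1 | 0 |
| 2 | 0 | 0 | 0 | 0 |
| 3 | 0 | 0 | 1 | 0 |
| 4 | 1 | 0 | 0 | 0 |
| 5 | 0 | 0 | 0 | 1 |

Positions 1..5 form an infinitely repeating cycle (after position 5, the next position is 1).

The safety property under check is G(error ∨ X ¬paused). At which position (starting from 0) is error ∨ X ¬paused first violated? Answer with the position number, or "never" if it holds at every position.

At position 0 the labels are {paused} and the next position 1 has {error, low_ink, paused}, so error ∨ X ¬paused is false there. This is the first violation.

0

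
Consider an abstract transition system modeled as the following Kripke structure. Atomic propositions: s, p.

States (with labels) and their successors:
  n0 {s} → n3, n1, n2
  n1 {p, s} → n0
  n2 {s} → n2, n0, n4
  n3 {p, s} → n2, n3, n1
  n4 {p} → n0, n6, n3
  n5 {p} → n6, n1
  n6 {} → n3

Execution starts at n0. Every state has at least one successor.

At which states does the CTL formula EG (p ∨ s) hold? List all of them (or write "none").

States satisfying p ∨ s: {n0, n1, n2, n3, n4, n5}.
States satisfying EG (p ∨ s): {n0, n1, n2, n3, n4, n5}.

{n0, n1, n2, n3, n4, n5}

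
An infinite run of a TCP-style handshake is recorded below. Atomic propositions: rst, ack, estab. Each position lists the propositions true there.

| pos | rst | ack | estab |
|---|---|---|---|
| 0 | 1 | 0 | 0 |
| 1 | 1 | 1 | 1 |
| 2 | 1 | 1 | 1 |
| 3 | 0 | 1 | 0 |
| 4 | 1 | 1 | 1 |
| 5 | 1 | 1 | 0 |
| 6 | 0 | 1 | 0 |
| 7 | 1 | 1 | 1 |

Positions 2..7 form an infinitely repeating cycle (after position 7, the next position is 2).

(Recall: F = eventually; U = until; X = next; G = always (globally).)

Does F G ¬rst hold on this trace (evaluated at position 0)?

No

G ¬rst is false at every position 0..7, so it never becomes true and F G ¬rst fails.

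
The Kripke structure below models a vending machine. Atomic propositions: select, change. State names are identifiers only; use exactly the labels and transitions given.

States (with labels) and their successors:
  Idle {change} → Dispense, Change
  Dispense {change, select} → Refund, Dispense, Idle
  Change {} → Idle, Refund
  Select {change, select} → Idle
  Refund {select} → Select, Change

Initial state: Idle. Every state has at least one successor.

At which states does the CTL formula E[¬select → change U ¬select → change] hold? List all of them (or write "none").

{Idle, Dispense, Select, Refund}

States satisfying ¬select → change: {Idle, Dispense, Select, Refund}.
States satisfying E[¬select → change U ¬select → change]: {Idle, Dispense, Select, Refund}.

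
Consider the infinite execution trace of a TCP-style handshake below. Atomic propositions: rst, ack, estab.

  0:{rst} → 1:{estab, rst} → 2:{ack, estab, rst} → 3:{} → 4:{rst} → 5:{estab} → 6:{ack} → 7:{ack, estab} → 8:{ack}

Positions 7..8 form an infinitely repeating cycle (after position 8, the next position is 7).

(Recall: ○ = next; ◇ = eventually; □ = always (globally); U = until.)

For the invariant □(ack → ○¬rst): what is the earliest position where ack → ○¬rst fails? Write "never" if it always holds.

ack → ○¬rst holds at every position 0..8, and those are all the positions the trace ever visits, so the invariant □(ack → ○¬rst) is never violated.

never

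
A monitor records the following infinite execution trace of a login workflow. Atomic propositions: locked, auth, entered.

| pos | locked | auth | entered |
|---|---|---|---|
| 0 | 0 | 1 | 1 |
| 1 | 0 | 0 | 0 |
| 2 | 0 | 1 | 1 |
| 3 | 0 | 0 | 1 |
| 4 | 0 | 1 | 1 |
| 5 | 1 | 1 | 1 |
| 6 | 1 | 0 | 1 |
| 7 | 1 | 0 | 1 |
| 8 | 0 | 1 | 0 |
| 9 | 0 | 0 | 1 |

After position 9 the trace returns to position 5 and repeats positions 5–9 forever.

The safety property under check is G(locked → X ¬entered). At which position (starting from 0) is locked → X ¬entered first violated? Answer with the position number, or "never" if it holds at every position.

5

Check locked → X ¬entered at each position in order: 0 ✓, 1 ✓, 2 ✓, 3 ✓, 4 ✓.
At position 5 the labels are {auth, entered, locked} and the next position 6 has {entered, locked}, so locked → X ¬entered is false there. This is the first violation.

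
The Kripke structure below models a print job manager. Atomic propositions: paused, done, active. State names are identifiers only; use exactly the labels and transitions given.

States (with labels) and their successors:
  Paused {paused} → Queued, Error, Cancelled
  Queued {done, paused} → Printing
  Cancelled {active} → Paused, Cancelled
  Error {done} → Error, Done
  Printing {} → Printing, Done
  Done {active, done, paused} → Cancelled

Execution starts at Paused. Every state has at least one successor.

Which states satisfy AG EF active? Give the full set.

States satisfying EF active: {Paused, Queued, Cancelled, Error, Printing, Done}.
States satisfying AG EF active: {Paused, Queued, Cancelled, Error, Printing, Done}.

{Paused, Queued, Cancelled, Error, Printing, Done}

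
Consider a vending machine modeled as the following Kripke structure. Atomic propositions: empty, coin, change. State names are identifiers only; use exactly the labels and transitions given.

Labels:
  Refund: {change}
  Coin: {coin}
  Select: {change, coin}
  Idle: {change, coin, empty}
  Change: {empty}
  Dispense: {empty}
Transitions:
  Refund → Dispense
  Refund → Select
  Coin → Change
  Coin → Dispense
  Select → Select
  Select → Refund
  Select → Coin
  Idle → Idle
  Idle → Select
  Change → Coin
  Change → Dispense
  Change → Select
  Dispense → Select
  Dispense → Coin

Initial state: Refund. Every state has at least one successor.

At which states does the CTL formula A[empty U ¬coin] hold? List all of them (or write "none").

{Refund, Change, Dispense}

States satisfying empty: {Idle, Change, Dispense}.
States satisfying ¬coin: {Refund, Change, Dispense}.
States satisfying A[empty U ¬coin]: {Refund, Change, Dispense}.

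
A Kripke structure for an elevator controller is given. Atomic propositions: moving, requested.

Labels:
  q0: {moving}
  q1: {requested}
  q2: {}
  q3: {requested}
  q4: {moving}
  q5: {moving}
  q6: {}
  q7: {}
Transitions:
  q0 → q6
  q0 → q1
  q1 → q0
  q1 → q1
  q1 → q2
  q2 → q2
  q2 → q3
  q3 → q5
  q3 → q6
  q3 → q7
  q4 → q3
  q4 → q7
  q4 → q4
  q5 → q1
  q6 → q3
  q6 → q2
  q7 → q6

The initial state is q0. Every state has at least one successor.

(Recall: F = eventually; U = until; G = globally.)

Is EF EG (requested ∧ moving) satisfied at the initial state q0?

States satisfying EG (requested ∧ moving): ∅.
States satisfying EF EG (requested ∧ moving): ∅.
No suitable path/successor from q0 witnesses the formula.
q0 ∉ Sat(EF EG (requested ∧ moving)).

Does not hold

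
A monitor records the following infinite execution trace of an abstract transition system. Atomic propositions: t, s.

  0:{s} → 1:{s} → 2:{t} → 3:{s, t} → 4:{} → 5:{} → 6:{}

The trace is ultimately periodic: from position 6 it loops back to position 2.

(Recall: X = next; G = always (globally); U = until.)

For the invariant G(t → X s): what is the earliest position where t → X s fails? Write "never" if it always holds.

3

Check t → X s at each position in order: 0 ✓, 1 ✓, 2 ✓.
At position 3 the labels are {s, t} and the next position 4 has {}, so t → X s is false there. This is the first violation.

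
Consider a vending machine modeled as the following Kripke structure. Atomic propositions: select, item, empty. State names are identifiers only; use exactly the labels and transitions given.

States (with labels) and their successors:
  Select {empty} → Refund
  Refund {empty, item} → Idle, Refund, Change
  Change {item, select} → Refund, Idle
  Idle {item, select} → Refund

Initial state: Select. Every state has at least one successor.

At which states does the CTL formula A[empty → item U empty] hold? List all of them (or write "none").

{Select, Refund, Change, Idle}

States satisfying empty → item: {Refund, Change, Idle}.
States satisfying empty: {Select, Refund}.
States satisfying A[empty → item U empty]: {Select, Refund, Change, Idle}.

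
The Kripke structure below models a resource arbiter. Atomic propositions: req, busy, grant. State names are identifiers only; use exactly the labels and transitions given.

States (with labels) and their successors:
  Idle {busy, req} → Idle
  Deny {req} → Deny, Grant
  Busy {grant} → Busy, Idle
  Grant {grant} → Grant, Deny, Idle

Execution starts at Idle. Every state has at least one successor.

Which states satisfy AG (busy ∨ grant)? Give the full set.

{Idle, Busy}

States satisfying busy ∨ grant: {Idle, Busy, Grant}.
States satisfying AG (busy ∨ grant): {Idle, Busy}.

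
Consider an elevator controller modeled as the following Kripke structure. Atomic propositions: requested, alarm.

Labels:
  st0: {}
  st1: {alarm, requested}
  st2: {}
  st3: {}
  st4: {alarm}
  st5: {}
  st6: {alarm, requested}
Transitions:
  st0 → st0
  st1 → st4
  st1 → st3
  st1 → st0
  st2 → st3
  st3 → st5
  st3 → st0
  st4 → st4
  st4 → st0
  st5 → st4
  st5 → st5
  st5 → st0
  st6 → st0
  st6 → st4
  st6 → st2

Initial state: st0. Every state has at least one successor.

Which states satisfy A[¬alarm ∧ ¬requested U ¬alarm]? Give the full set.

States satisfying ¬alarm ∧ ¬requested: {st0, st2, st3, st5}.
States satisfying ¬alarm: {st0, st2, st3, st5}.
States satisfying A[¬alarm ∧ ¬requested U ¬alarm]: {st0, st2, st3, st5}.

{st0, st2, st3, st5}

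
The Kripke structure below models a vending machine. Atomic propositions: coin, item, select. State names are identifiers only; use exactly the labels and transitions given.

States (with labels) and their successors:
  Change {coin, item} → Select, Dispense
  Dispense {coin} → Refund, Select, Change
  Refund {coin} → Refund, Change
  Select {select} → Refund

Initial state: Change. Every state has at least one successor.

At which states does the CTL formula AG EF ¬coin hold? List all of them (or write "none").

States satisfying EF ¬coin: {Change, Dispense, Refund, Select}.
States satisfying AG EF ¬coin: {Change, Dispense, Refund, Select}.

{Change, Dispense, Refund, Select}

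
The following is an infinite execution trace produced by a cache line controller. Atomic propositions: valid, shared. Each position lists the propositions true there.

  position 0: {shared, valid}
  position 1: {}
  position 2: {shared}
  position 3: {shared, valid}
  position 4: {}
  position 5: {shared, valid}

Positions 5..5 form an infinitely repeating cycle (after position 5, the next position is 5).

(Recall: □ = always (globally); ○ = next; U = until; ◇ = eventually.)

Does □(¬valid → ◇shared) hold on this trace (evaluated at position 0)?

Satisfied

¬valid → ◇shared holds at every position 0..5, and those are all positions ever visited, so □(¬valid → ◇shared) holds.
Positions where ¬valid holds: 1, 2, 4.
Check ◇shared at each: 1→ok, 2→ok, 4→ok.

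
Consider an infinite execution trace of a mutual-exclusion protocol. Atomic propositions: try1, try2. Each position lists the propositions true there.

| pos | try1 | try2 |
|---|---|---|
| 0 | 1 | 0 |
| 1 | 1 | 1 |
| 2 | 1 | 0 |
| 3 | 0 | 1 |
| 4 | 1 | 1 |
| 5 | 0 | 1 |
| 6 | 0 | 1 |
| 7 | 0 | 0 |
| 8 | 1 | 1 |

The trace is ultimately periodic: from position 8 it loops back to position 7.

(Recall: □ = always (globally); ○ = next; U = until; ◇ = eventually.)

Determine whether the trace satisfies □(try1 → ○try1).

try1 → ○try1 must hold at every position from 0 onward. It fails at position 2, so □(try1 → ○try1) is false.
Positions where try1 holds: 0, 1, 2, 4, 8.
Check ○try1 at each: 0→ok, 1→ok, 2→fails, 4→fails, 8→fails.

No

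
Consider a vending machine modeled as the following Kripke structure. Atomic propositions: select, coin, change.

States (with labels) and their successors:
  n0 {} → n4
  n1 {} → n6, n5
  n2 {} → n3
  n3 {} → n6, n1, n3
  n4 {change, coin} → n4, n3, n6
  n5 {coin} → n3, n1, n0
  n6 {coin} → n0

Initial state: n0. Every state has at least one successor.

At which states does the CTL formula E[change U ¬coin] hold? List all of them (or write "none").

States satisfying change: {n4}.
States satisfying ¬coin: {n0, n1, n2, n3}.
States satisfying E[change U ¬coin]: {n0, n1, n2, n3, n4}.

{n0, n1, n2, n3, n4}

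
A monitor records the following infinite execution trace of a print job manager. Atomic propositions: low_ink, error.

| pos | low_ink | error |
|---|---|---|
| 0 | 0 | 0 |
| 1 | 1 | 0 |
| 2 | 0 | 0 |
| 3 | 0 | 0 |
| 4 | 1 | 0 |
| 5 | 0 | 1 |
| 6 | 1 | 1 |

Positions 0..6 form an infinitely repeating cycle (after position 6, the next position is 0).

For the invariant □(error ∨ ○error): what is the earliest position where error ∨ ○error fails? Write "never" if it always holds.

At position 0 the labels are {} and the next position 1 has {low_ink}, so error ∨ ○error is false there. This is the first violation.

0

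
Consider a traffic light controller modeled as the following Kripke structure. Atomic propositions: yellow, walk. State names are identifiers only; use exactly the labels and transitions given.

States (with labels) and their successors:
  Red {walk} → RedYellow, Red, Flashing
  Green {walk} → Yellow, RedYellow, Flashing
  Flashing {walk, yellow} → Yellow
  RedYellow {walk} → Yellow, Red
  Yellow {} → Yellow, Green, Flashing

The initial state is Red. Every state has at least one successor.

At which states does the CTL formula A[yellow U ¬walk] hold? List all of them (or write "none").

States satisfying yellow: {Flashing}.
States satisfying ¬walk: {Yellow}.
States satisfying A[yellow U ¬walk]: {Flashing, Yellow}.

{Flashing, Yellow}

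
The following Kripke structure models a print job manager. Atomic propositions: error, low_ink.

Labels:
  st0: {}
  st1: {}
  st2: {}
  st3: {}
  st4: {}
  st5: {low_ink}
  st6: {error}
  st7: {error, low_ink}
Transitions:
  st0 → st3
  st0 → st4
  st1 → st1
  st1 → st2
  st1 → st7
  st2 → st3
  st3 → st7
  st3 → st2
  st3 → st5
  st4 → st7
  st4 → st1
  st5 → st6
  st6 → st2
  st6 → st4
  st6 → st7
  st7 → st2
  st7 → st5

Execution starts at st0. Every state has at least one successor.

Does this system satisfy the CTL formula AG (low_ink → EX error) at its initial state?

States satisfying low_ink → EX error: {st0, st1, st2, st3, st4, st5, st6}.
States satisfying AG (low_ink → EX error): ∅.
st7 is reachable from st0 and violates low_ink → EX error, so AG fails at st0.
st0 ∉ Sat(AG (low_ink → EX error)).

Violated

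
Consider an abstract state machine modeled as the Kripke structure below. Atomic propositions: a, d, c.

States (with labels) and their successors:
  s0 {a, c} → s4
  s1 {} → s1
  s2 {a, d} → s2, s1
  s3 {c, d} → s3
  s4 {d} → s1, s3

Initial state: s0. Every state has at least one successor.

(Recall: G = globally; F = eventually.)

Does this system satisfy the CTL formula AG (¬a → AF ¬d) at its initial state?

States satisfying ¬a → AF ¬d: {s0, s1, s2}.
States satisfying AG (¬a → AF ¬d): {s1, s2}.
s3 is reachable from s0 and violates ¬a → AF ¬d, so AG fails at s0.
s0 ∉ Sat(AG (¬a → AF ¬d)).

Violated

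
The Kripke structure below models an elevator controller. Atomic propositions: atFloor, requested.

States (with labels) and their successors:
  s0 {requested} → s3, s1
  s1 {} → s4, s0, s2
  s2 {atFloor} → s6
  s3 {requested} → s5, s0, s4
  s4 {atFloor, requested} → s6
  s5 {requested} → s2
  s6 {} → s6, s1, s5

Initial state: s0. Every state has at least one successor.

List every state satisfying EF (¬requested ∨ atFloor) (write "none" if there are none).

{s0, s1, s2, s3, s4, s5, s6}

States satisfying ¬requested ∨ atFloor: {s1, s2, s4, s6}.
States satisfying EF (¬requested ∨ atFloor): {s0, s1, s2, s3, s4, s5, s6}.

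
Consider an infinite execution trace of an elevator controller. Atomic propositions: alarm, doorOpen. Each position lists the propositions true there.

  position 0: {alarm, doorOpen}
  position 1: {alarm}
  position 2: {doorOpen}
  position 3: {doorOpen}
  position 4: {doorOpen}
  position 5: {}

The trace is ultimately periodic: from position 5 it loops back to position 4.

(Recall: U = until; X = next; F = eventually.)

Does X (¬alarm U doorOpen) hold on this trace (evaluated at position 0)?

Violated

The position after 0 is 1; ¬alarm U doorOpen is false there.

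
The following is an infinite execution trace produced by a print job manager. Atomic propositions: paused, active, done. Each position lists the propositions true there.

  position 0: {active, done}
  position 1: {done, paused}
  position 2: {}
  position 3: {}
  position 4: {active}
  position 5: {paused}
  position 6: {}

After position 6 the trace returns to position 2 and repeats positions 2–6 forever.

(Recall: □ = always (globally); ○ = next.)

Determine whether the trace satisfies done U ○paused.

Walking from position 0: ○paused first holds at position 0, and done holds at every earlier position along the way, so done U ○paused holds.

Holds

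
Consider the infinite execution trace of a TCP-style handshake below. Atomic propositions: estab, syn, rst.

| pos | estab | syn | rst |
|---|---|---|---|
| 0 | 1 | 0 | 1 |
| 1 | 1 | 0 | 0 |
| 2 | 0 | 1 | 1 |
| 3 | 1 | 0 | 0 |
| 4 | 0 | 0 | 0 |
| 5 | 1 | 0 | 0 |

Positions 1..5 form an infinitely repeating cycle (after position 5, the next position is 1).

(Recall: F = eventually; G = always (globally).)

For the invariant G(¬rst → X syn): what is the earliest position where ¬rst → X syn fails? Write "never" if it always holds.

Check ¬rst → X syn at each position in order: 0 ✓, 1 ✓, 2 ✓.
At position 3 the labels are {estab} and the next position 4 has {}, so ¬rst → X syn is false there. This is the first violation.

3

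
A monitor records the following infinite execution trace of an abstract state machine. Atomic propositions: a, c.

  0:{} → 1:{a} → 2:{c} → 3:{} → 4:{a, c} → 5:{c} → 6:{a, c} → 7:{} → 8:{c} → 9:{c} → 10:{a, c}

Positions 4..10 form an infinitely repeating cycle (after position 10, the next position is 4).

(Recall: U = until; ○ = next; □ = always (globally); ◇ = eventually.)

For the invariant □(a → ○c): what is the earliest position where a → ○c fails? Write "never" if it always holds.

Check a → ○c at each position in order: 0 ✓, 1 ✓, 2 ✓, 3 ✓, 4 ✓, 5 ✓.
At position 6 the labels are {a, c} and the next position 7 has {}, so a → ○c is false there. This is the first violation.

6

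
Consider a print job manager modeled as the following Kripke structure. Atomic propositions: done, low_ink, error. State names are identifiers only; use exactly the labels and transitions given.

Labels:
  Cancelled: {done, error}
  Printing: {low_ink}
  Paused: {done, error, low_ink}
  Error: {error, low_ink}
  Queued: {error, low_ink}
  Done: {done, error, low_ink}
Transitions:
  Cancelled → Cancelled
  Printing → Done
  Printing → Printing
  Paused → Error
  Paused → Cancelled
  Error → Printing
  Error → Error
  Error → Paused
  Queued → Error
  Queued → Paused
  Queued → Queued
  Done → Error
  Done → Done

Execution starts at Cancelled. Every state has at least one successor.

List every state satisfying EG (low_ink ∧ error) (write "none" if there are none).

{Paused, Error, Queued, Done}

States satisfying low_ink ∧ error: {Paused, Error, Queued, Done}.
States satisfying EG (low_ink ∧ error): {Paused, Error, Queued, Done}.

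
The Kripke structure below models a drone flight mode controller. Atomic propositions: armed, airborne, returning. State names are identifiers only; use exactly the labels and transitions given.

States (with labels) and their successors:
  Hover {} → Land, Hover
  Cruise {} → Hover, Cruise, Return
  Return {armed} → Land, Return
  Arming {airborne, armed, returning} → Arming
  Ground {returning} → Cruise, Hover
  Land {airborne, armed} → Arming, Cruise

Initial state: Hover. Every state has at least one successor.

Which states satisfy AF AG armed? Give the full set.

{Arming}

States satisfying AG armed: {Arming}.
States satisfying AF AG armed: {Arming}.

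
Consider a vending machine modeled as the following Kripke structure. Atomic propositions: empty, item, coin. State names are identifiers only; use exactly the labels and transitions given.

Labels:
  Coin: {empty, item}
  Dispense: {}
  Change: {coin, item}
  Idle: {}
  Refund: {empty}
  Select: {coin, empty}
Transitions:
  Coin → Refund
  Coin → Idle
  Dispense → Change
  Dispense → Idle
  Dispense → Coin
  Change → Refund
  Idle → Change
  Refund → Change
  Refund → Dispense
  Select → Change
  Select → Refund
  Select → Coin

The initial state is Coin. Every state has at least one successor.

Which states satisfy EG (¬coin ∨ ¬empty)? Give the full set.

States satisfying ¬coin ∨ ¬empty: {Coin, Dispense, Change, Idle, Refund}.
States satisfying EG (¬coin ∨ ¬empty): {Coin, Dispense, Change, Idle, Refund}.

{Coin, Dispense, Change, Idle, Refund}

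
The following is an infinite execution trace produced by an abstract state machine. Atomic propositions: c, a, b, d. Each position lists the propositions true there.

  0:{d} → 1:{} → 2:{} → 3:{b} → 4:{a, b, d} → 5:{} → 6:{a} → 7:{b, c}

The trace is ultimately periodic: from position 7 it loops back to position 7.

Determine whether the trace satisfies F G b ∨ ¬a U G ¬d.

G b holds at position 7, which is reachable from 0, so F G b holds.
Walking from position 0: at position 4, G ¬d has not yet held and ¬a fails, so ¬a U G ¬d is false.
At position 0: F G b is true; ¬a U G ¬d is false; so F G b ∨ ¬a U G ¬d is true.

Holds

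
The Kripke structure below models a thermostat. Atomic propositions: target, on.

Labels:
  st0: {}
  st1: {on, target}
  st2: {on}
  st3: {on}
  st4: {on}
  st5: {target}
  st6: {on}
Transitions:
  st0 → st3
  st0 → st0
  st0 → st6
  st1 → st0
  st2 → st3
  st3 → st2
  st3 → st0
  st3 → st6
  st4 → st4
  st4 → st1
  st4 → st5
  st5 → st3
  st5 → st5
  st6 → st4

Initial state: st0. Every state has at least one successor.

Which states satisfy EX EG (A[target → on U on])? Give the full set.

{st0, st2, st3, st4, st5, st6}

States satisfying EG (A[target → on U on]): {st2, st3, st4, st6}.
States satisfying EX EG (A[target → on U on]): {st0, st2, st3, st4, st5, st6}.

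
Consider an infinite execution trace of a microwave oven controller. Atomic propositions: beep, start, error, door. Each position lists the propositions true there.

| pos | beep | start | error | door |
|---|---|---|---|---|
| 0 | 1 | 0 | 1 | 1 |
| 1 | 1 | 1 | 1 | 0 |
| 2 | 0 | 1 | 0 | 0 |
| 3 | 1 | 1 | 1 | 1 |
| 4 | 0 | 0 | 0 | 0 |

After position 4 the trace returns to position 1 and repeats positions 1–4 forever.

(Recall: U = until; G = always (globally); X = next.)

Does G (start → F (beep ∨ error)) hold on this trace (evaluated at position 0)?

Holds

start → F (beep ∨ error) holds at every position 0..4, and those are all positions ever visited, so G (start → F (beep ∨ error)) holds.
Positions where start holds: 1, 2, 3.
Check F (beep ∨ error) at each: 1→ok, 2→ok, 3→ok.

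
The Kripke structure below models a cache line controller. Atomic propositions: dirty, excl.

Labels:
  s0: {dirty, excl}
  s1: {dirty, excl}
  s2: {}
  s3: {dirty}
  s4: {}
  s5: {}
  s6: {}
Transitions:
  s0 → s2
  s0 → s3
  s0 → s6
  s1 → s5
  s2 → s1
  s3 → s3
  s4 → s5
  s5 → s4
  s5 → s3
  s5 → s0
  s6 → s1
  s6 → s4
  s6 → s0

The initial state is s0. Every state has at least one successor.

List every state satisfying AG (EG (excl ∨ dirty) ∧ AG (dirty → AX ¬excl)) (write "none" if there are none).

{s3}

States satisfying EG (excl ∨ dirty) ∧ AG (dirty → AX ¬excl): {s0, s3}.
States satisfying AG (EG (excl ∨ dirty) ∧ AG (dirty → AX ¬excl)): {s3}.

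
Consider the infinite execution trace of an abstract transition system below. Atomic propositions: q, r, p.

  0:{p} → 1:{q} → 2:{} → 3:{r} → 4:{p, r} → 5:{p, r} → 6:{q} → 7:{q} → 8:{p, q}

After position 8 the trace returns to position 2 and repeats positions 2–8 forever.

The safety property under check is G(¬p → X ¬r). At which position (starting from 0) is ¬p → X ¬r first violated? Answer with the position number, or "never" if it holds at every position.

Check ¬p → X ¬r at each position in order: 0 ✓, 1 ✓.
At position 2 the labels are {} and the next position 3 has {r}, so ¬p → X ¬r is false there. This is the first violation.

2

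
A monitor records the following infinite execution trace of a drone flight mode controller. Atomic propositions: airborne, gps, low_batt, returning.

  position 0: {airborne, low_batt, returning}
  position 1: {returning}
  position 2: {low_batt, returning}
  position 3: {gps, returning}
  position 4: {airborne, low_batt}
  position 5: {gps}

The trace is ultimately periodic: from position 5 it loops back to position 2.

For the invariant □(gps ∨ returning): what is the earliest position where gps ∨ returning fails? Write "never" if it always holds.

Check gps ∨ returning at each position in order: 0 ✓, 1 ✓, 2 ✓, 3 ✓.
At position 4 the labels are {airborne, low_batt}, so gps ∨ returning is false there. This is the first violation.

4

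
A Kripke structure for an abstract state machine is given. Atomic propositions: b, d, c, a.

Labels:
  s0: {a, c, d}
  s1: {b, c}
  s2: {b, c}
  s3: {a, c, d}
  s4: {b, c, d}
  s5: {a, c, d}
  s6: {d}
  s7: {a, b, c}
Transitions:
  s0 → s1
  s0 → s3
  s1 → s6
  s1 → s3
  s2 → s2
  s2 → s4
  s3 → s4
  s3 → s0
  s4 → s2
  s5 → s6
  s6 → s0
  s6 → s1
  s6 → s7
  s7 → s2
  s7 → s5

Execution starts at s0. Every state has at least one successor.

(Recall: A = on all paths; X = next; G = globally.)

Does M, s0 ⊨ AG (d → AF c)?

Yes

States satisfying d → AF c: {s0, s1, s2, s3, s4, s5, s6, s7}.
States satisfying AG (d → AF c): {s0, s1, s2, s3, s4, s5, s6, s7}.
Every state reachable from s0 satisfies d → AF c.
s0 ∈ Sat(AG (d → AF c)).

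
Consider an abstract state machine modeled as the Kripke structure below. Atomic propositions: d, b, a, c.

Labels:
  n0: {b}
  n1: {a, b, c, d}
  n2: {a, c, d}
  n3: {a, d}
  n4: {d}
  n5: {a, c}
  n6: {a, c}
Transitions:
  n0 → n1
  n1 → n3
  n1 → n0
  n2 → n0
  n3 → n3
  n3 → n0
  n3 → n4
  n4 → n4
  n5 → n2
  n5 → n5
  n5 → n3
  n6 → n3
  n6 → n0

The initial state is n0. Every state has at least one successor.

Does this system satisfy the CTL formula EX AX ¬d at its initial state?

States satisfying AX ¬d: {n2}.
States satisfying EX AX ¬d: {n5}.
No suitable path/successor from n0 witnesses the formula.
n0 ∉ Sat(EX AX ¬d).

Does not hold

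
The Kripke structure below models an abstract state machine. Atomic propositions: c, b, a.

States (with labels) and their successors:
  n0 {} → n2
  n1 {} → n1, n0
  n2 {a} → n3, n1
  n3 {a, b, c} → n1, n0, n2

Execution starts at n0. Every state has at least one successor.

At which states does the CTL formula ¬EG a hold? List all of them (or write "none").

States satisfying a: {n2, n3}.
States satisfying EG a: {n2, n3}.
States satisfying ¬EG a: {n0, n1}.

{n0, n1}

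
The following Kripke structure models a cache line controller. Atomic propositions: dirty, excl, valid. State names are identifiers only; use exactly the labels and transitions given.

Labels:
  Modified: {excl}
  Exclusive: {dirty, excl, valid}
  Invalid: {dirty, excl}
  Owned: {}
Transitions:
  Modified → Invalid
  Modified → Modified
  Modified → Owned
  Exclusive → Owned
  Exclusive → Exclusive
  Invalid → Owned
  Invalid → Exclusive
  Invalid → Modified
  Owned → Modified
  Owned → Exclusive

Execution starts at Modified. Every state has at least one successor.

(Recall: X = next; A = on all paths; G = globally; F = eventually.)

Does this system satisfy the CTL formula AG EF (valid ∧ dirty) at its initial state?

Holds

States satisfying EF (valid ∧ dirty): {Modified, Exclusive, Invalid, Owned}.
States satisfying AG EF (valid ∧ dirty): {Modified, Exclusive, Invalid, Owned}.
Every state reachable from Modified satisfies EF (valid ∧ dirty).
Modified ∈ Sat(AG EF (valid ∧ dirty)).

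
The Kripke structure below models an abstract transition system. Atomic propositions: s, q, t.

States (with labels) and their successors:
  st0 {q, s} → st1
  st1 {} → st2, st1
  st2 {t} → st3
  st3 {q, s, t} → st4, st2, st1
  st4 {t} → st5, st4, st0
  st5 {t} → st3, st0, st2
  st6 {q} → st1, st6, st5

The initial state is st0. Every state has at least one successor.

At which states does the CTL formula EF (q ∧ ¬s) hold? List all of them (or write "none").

States satisfying q ∧ ¬s: {st6}.
States satisfying EF (q ∧ ¬s): {st6}.

{st6}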